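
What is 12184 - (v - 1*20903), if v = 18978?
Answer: 14109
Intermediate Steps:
12184 - (v - 1*20903) = 12184 - (18978 - 1*20903) = 12184 - (18978 - 20903) = 12184 - 1*(-1925) = 12184 + 1925 = 14109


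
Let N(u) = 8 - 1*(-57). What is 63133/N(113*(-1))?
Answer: 63133/65 ≈ 971.28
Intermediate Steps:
N(u) = 65 (N(u) = 8 + 57 = 65)
63133/N(113*(-1)) = 63133/65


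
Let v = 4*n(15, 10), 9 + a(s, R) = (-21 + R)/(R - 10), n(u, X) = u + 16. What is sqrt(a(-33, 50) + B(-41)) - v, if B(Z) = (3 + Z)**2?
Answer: -124 + 9*sqrt(7090)/20 ≈ -86.109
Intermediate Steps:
n(u, X) = 16 + u
a(s, R) = -9 + (-21 + R)/(-10 + R) (a(s, R) = -9 + (-21 + R)/(R - 10) = -9 + (-21 + R)/(-10 + R))
v = 124 (v = 4*(16 + 15) = 4*31 = 124)
sqrt(a(-33, 50) + B(-41)) - v = sqrt((69 - 8*50)/(-10 + 50) + (3 - 41)**2) - 1*124 = sqrt((69 - 400)/40 + (-38)**2) - 124 = sqrt((1/40)*(-331) + 1444) - 124 = sqrt(-331/40 + 1444) - 124 = sqrt(57429/40) - 124 = 9*sqrt(7090)/20 - 124 = -124 + 9*sqrt(7090)/20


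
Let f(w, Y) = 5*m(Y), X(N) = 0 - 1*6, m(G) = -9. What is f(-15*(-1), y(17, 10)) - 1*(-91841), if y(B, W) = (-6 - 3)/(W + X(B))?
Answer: 91796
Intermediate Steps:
X(N) = -6 (X(N) = 0 - 6 = -6)
y(B, W) = -9/(-6 + W) (y(B, W) = (-6 - 3)/(W - 6) = -9/(-6 + W))
f(w, Y) = -45 (f(w, Y) = 5*(-9) = -45)
f(-15*(-1), y(17, 10)) - 1*(-91841) = -45 - 1*(-91841) = -45 + 91841 = 91796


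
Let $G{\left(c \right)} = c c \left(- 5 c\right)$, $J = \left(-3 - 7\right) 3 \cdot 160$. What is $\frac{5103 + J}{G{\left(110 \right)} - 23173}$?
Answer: $- \frac{303}{6678173} \approx -4.5372 \cdot 10^{-5}$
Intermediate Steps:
$J = -4800$ ($J = \left(-10\right) 3 \cdot 160 = \left(-30\right) 160 = -4800$)
$G{\left(c \right)} = - 5 c^{3}$ ($G{\left(c \right)} = c^{2} \left(- 5 c\right) = - 5 c^{3}$)
$\frac{5103 + J}{G{\left(110 \right)} - 23173} = \frac{5103 - 4800}{- 5 \cdot 110^{3} - 23173} = \frac{303}{\left(-5\right) 1331000 - 23173} = \frac{303}{-6655000 - 23173} = \frac{303}{-6678173} = 303 \left(- \frac{1}{6678173}\right) = - \frac{303}{6678173}$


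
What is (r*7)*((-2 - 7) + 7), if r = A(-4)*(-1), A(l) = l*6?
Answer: -336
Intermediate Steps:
A(l) = 6*l
r = 24 (r = (6*(-4))*(-1) = -24*(-1) = 24)
(r*7)*((-2 - 7) + 7) = (24*7)*((-2 - 7) + 7) = 168*(-9 + 7) = 168*(-2) = -336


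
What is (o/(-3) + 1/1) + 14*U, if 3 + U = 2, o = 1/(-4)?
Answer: -155/12 ≈ -12.917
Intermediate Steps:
o = -1/4 ≈ -0.25000
U = -1 (U = -3 + 2 = -1)
(o/(-3) + 1/1) + 14*U = (-1/4/(-3) + 1/1) + 14*(-1) = (-1/4*(-1/3) + 1*1) - 14 = (1/12 + 1) - 14 = 13/12 - 14 = -155/12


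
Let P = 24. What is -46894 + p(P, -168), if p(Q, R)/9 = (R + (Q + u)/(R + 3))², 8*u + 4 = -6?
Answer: 10044893241/48400 ≈ 2.0754e+5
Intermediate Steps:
u = -5/4 (u = -½ + (⅛)*(-6) = -½ - ¾ = -5/4 ≈ -1.2500)
p(Q, R) = 9*(R + (-5/4 + Q)/(3 + R))² (p(Q, R) = 9*(R + (Q - 5/4)/(R + 3))² = 9*(R + (-5/4 + Q)/(3 + R))²)
-46894 + p(P, -168) = -46894 + 9*(-5 + 4*24 + 4*(-168)² + 12*(-168))²/(16*(3 - 168)²) = -46894 + (9/16)*(-5 + 96 + 4*28224 - 2016)²/(-165)² = -46894 + (9/16)*(1/27225)*(-5 + 96 + 112896 - 2016)² = -46894 + (9/16)*(1/27225)*110971² = -46894 + (9/16)*(1/27225)*12314562841 = -46894 + 12314562841/48400 = 10044893241/48400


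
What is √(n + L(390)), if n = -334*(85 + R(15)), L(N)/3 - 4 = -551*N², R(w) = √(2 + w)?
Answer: √(-251449678 - 334*√17) ≈ 15857.0*I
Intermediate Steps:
L(N) = 12 - 1653*N² (L(N) = 12 + 3*(-551*N²) = 12 - 1653*N²)
n = -28390 - 334*√17 (n = -334*(85 + √(2 + 15)) = -334*(85 + √17) = -28390 - 334*√17 ≈ -29767.)
√(n + L(390)) = √((-28390 - 334*√17) + (12 - 1653*390²)) = √((-28390 - 334*√17) + (12 - 1653*152100)) = √((-28390 - 334*√17) + (12 - 251421300)) = √((-28390 - 334*√17) - 251421288) = √(-251449678 - 334*√17)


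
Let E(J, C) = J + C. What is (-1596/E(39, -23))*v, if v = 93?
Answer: -37107/4 ≈ -9276.8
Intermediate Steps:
E(J, C) = C + J
(-1596/E(39, -23))*v = -1596/(-23 + 39)*93 = -1596/16*93 = -1596*1/16*93 = -399/4*93 = -37107/4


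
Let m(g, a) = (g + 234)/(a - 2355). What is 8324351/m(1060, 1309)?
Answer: -4353635573/647 ≈ -6.7290e+6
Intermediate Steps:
m(g, a) = (234 + g)/(-2355 + a)
8324351/m(1060, 1309) = 8324351/(((234 + 1060)/(-2355 + 1309))) = 8324351/((1294/(-1046))) = 8324351/((-1/1046*1294)) = 8324351/(-647/523) = 8324351*(-523/647) = -4353635573/647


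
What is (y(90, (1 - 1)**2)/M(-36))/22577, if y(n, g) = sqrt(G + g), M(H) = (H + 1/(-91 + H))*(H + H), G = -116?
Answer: 127*I*sqrt(29)/3716806356 ≈ 1.8401e-7*I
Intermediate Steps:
M(H) = 2*H*(H + 1/(-91 + H)) (M(H) = (H + 1/(-91 + H))*(2*H) = 2*H*(H + 1/(-91 + H)))
y(n, g) = sqrt(-116 + g)
(y(90, (1 - 1)**2)/M(-36))/22577 = (sqrt(-116 + (1 - 1)**2)/((2*(-36)*(1 + (-36)**2 - 91*(-36))/(-91 - 36))))/22577 = (sqrt(-116 + 0**2)/((2*(-36)*(1 + 1296 + 3276)/(-127))))*(1/22577) = (sqrt(-116 + 0)/((2*(-36)*(-1/127)*4573)))*(1/22577) = (sqrt(-116)/(329256/127))*(1/22577) = ((2*I*sqrt(29))*(127/329256))*(1/22577) = (127*I*sqrt(29)/164628)*(1/22577) = 127*I*sqrt(29)/3716806356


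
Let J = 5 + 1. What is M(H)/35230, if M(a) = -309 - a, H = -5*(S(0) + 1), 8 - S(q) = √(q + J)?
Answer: -132/17615 - √6/7046 ≈ -0.0078413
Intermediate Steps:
J = 6
S(q) = 8 - √(6 + q) (S(q) = 8 - √(q + 6) = 8 - √(6 + q))
H = -45 + 5*√6 (H = -5*((8 - √(6 + 0)) + 1) = -5*((8 - √6) + 1) = -5*(9 - √6) = -45 + 5*√6 ≈ -32.753)
M(H)/35230 = (-309 - (-45 + 5*√6))/35230 = (-309 + (45 - 5*√6))*(1/35230) = (-264 - 5*√6)*(1/35230) = -132/17615 - √6/7046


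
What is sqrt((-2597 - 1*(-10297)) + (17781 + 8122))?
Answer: sqrt(33603) ≈ 183.31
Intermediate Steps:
sqrt((-2597 - 1*(-10297)) + (17781 + 8122)) = sqrt((-2597 + 10297) + 25903) = sqrt(7700 + 25903) = sqrt(33603)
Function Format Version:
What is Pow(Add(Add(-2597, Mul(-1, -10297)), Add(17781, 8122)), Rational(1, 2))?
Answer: Pow(33603, Rational(1, 2)) ≈ 183.31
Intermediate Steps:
Pow(Add(Add(-2597, Mul(-1, -10297)), Add(17781, 8122)), Rational(1, 2)) = Pow(Add(Add(-2597, 10297), 25903), Rational(1, 2)) = Pow(Add(7700, 25903), Rational(1, 2)) = Pow(33603, Rational(1, 2))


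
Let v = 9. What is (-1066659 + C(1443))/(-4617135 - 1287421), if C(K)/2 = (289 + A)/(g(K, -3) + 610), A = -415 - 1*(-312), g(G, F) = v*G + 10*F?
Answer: 14471362281/80107111252 ≈ 0.18065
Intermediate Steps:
g(G, F) = 9*G + 10*F
A = -103 (A = -415 + 312 = -103)
C(K) = 372/(580 + 9*K) (C(K) = 2*((289 - 103)/((9*K + 10*(-3)) + 610)) = 2*(186/((9*K - 30) + 610)) = 2*(186/((-30 + 9*K) + 610)) = 2*(186/(580 + 9*K)) = 372/(580 + 9*K))
(-1066659 + C(1443))/(-4617135 - 1287421) = (-1066659 + 372/(580 + 9*1443))/(-4617135 - 1287421) = (-1066659 + 372/(580 + 12987))/(-5904556) = (-1066659 + 372/13567)*(-1/5904556) = -14471362281/13567*(-1/5904556) = 14471362281/80107111252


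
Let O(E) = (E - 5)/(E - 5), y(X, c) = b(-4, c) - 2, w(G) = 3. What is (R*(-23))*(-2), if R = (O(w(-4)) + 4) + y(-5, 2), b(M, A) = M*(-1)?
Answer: 322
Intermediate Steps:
b(M, A) = -M
y(X, c) = 2 (y(X, c) = -1*(-4) - 2 = 4 - 2 = 2)
O(E) = 1 (O(E) = (-5 + E)/(-5 + E) = 1)
R = 7 (R = (1 + 4) + 2 = 5 + 2 = 7)
(R*(-23))*(-2) = (7*(-23))*(-2) = -161*(-2) = 322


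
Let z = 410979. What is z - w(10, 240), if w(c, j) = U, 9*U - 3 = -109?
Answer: 3698917/9 ≈ 4.1099e+5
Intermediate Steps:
U = -106/9 (U = ⅓ + (⅑)*(-109) = ⅓ - 109/9 = -106/9 ≈ -11.778)
w(c, j) = -106/9
z - w(10, 240) = 410979 - 1*(-106/9) = 410979 + 106/9 = 3698917/9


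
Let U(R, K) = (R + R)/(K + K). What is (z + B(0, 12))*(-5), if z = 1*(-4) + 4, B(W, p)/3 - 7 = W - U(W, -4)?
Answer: -105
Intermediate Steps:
U(R, K) = R/K (U(R, K) = (2*R)/((2*K)) = (2*R)*(1/(2*K)) = R/K)
B(W, p) = 21 + 15*W/4 (B(W, p) = 21 + 3*(W - W/(-4)) = 21 + 3*(W - W*(-1)/4) = 21 + 3*(W - (-1)*W/4) = 21 + 3*(W + W/4) = 21 + 3*(5*W/4) = 21 + 15*W/4)
z = 0 (z = -4 + 4 = 0)
(z + B(0, 12))*(-5) = (0 + (21 + (15/4)*0))*(-5) = (0 + (21 + 0))*(-5) = (0 + 21)*(-5) = 21*(-5) = -105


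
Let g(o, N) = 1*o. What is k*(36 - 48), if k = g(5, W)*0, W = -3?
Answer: 0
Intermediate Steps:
g(o, N) = o
k = 0 (k = 5*0 = 0)
k*(36 - 48) = 0*(36 - 48) = 0*(-12) = 0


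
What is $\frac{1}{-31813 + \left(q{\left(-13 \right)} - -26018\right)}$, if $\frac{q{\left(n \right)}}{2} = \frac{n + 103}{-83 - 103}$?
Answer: $- \frac{31}{179675} \approx -0.00017253$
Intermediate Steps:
$q{\left(n \right)} = - \frac{103}{93} - \frac{n}{93}$ ($q{\left(n \right)} = 2 \frac{n + 103}{-83 - 103} = 2 \frac{103 + n}{-186} = 2 \left(103 + n\right) \left(- \frac{1}{186}\right) = 2 \left(- \frac{103}{186} - \frac{n}{186}\right) = - \frac{103}{93} - \frac{n}{93}$)
$\frac{1}{-31813 + \left(q{\left(-13 \right)} - -26018\right)} = \frac{1}{-31813 - - \frac{806528}{31}} = \frac{1}{-31813 + \left(\left(- \frac{103}{93} + \frac{13}{93}\right) + 26018\right)} = \frac{1}{-31813 + \left(- \frac{30}{31} + 26018\right)} = \frac{1}{-31813 + \frac{806528}{31}} = \frac{1}{- \frac{179675}{31}} = - \frac{31}{179675}$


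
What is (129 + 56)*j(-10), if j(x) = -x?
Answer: 1850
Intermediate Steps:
(129 + 56)*j(-10) = (129 + 56)*(-1*(-10)) = 185*10 = 1850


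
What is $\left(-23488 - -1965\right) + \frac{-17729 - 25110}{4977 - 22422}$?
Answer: $- \frac{375425896}{17445} \approx -21521.0$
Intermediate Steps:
$\left(-23488 - -1965\right) + \frac{-17729 - 25110}{4977 - 22422} = \left(-23488 + 1965\right) - \frac{42839}{-17445} = -21523 - - \frac{42839}{17445} = -21523 + \frac{42839}{17445} = - \frac{375425896}{17445}$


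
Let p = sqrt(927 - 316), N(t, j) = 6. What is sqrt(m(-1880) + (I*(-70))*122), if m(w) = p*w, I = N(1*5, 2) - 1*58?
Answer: 2*sqrt(111020 - 470*sqrt(611)) ≈ 630.56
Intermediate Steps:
p = sqrt(611) ≈ 24.718
I = -52 (I = 6 - 1*58 = 6 - 58 = -52)
m(w) = w*sqrt(611) (m(w) = sqrt(611)*w = w*sqrt(611))
sqrt(m(-1880) + (I*(-70))*122) = sqrt(-1880*sqrt(611) - 52*(-70)*122) = sqrt(-1880*sqrt(611) + 3640*122) = sqrt(-1880*sqrt(611) + 444080) = sqrt(444080 - 1880*sqrt(611))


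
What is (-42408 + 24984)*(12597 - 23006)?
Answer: 181366416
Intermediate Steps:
(-42408 + 24984)*(12597 - 23006) = -17424*(-10409) = 181366416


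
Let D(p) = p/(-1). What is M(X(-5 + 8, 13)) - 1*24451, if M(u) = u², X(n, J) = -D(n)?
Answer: -24442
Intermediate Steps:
D(p) = -p (D(p) = p*(-1) = -p)
X(n, J) = n (X(n, J) = -(-1)*n = n)
M(X(-5 + 8, 13)) - 1*24451 = (-5 + 8)² - 1*24451 = 3² - 24451 = 9 - 24451 = -24442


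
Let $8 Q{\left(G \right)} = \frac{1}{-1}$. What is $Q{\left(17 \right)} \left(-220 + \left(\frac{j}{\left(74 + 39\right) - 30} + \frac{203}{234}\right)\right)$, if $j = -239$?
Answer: $\frac{4311917}{155376} \approx 27.751$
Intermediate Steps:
$Q{\left(G \right)} = - \frac{1}{8}$ ($Q{\left(G \right)} = \frac{1}{8 \left(-1\right)} = \frac{1}{8} \left(-1\right) = - \frac{1}{8}$)
$Q{\left(17 \right)} \left(-220 + \left(\frac{j}{\left(74 + 39\right) - 30} + \frac{203}{234}\right)\right) = - \frac{-220 + \left(- \frac{239}{\left(74 + 39\right) - 30} + \frac{203}{234}\right)}{8} = - \frac{-220 + \left(- \frac{239}{113 - 30} + 203 \cdot \frac{1}{234}\right)}{8} = - \frac{-220 + \left(- \frac{239}{83} + \frac{203}{234}\right)}{8} = - \frac{-220 - \frac{39077}{19422}}{8} = \left(- \frac{1}{8}\right) \left(- \frac{4311917}{19422}\right) = \frac{4311917}{155376}$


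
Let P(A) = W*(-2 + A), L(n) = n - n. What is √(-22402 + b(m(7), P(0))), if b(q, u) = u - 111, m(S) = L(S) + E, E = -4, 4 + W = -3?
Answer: I*√22499 ≈ 150.0*I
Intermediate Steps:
W = -7 (W = -4 - 3 = -7)
L(n) = 0
m(S) = -4 (m(S) = 0 - 4 = -4)
P(A) = 14 - 7*A (P(A) = -7*(-2 + A) = 14 - 7*A)
b(q, u) = -111 + u
√(-22402 + b(m(7), P(0))) = √(-22402 + (-111 + (14 - 7*0))) = √(-22402 + (-111 + (14 + 0))) = √(-22402 + (-111 + 14)) = √(-22402 - 97) = √(-22499) = I*√22499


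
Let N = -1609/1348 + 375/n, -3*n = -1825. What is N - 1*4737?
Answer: -466196545/98404 ≈ -4737.6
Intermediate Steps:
n = 1825/3 (n = -1/3*(-1825) = 1825/3 ≈ 608.33)
N = -56797/98404 (N = -1609/1348 + 375/(1825/3) = -1609*1/1348 + 375*(3/1825) = -1609/1348 + 45/73 = -56797/98404 ≈ -0.57718)
N - 1*4737 = -56797/98404 - 1*4737 = -56797/98404 - 4737 = -466196545/98404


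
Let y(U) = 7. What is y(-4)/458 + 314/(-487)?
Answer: -140403/223046 ≈ -0.62948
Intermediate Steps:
y(-4)/458 + 314/(-487) = 7/458 + 314/(-487) = 7*(1/458) + 314*(-1/487) = 7/458 - 314/487 = -140403/223046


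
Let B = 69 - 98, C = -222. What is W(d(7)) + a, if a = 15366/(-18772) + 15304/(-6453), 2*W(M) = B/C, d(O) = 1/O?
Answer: -1077358795/344770884 ≈ -3.1249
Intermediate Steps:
B = -29
W(M) = 29/444 (W(M) = (-29/(-222))/2 = (-29*(-1/222))/2 = (½)*(29/222) = 29/444)
a = -14863211/4659066 (a = 15366*(-1/18772) + 15304*(-1/6453) = -591/722 - 15304/6453 = -14863211/4659066 ≈ -3.1902)
W(d(7)) + a = 29/444 - 14863211/4659066 = -1077358795/344770884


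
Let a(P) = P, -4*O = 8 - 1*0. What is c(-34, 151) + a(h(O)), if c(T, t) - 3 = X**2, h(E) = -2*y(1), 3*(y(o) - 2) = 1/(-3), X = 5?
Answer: 218/9 ≈ 24.222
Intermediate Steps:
y(o) = 17/9 (y(o) = 2 + (1/3)/(-3) = 2 + (1/3)*(-1/3) = 2 - 1/9 = 17/9)
O = -2 (O = -(8 - 1*0)/4 = -(8 + 0)/4 = -1/4*8 = -2)
h(E) = -34/9 (h(E) = -2*17/9 = -34/9)
c(T, t) = 28 (c(T, t) = 3 + 5**2 = 3 + 25 = 28)
c(-34, 151) + a(h(O)) = 28 - 34/9 = 218/9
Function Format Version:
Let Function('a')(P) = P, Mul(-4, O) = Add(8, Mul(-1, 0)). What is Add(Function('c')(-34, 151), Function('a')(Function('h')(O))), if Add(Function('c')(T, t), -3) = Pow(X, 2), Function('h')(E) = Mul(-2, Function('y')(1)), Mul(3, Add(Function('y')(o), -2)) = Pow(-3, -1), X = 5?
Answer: Rational(218, 9) ≈ 24.222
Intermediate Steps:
Function('y')(o) = Rational(17, 9) (Function('y')(o) = Add(2, Mul(Rational(1, 3), Pow(-3, -1))) = Add(2, Mul(Rational(1, 3), Rational(-1, 3))) = Add(2, Rational(-1, 9)) = Rational(17, 9))
O = -2 (O = Mul(Rational(-1, 4), Add(8, Mul(-1, 0))) = Mul(Rational(-1, 4), Add(8, 0)) = Mul(Rational(-1, 4), 8) = -2)
Function('h')(E) = Rational(-34, 9) (Function('h')(E) = Mul(-2, Rational(17, 9)) = Rational(-34, 9))
Function('c')(T, t) = 28 (Function('c')(T, t) = Add(3, Pow(5, 2)) = Add(3, 25) = 28)
Add(Function('c')(-34, 151), Function('a')(Function('h')(O))) = Add(28, Rational(-34, 9)) = Rational(218, 9)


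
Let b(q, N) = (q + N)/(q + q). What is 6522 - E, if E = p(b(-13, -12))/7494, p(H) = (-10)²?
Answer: 24437884/3747 ≈ 6522.0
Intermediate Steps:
b(q, N) = (N + q)/(2*q) (b(q, N) = (N + q)/((2*q)) = (N + q)*(1/(2*q)) = (N + q)/(2*q))
p(H) = 100
E = 50/3747 (E = 100/7494 = 100*(1/7494) = 50/3747 ≈ 0.013344)
6522 - E = 6522 - 1*50/3747 = 6522 - 50/3747 = 24437884/3747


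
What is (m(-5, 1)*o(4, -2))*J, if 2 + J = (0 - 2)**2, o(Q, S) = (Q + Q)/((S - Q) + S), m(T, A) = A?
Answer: -2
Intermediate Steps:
o(Q, S) = 2*Q/(-Q + 2*S) (o(Q, S) = (2*Q)/(-Q + 2*S) = 2*Q/(-Q + 2*S))
J = 2 (J = -2 + (0 - 2)**2 = -2 + (-2)**2 = -2 + 4 = 2)
(m(-5, 1)*o(4, -2))*J = (1*(-2*4/(4 - 2*(-2))))*2 = (1*(-2*4/(4 + 4)))*2 = (1*(-2*4/8))*2 = (1*(-2*4*1/8))*2 = (1*(-1))*2 = -1*2 = -2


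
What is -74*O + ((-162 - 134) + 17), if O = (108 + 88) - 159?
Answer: -3017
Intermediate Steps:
O = 37 (O = 196 - 159 = 37)
-74*O + ((-162 - 134) + 17) = -74*37 + ((-162 - 134) + 17) = -2738 + (-296 + 17) = -2738 - 279 = -3017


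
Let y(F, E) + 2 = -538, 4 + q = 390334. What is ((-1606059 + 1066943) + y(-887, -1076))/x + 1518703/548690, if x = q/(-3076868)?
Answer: 91107305550633751/21417016770 ≈ 4.2540e+6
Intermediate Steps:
q = 390330 (q = -4 + 390334 = 390330)
y(F, E) = -540 (y(F, E) = -2 - 538 = -540)
x = -195165/1538434 (x = 390330/(-3076868) = 390330*(-1/3076868) = -195165/1538434 ≈ -0.12686)
((-1606059 + 1066943) + y(-887, -1076))/x + 1518703/548690 = ((-1606059 + 1066943) - 540)/(-195165/1538434) + 1518703/548690 = (-539116 - 540)*(-1538434/195165) + 1518703*(1/548690) = -539656*(-1538434/195165) + 1518703/548690 = 830225138704/195165 + 1518703/548690 = 91107305550633751/21417016770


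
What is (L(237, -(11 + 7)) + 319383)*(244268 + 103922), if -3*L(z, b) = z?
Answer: 111178459760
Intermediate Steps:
L(z, b) = -z/3
(L(237, -(11 + 7)) + 319383)*(244268 + 103922) = (-⅓*237 + 319383)*(244268 + 103922) = (-79 + 319383)*348190 = 319304*348190 = 111178459760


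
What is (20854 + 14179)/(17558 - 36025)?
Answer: -35033/18467 ≈ -1.8971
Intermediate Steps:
(20854 + 14179)/(17558 - 36025) = 35033/(-18467) = 35033*(-1/18467) = -35033/18467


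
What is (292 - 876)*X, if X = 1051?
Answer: -613784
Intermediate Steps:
(292 - 876)*X = (292 - 876)*1051 = -584*1051 = -613784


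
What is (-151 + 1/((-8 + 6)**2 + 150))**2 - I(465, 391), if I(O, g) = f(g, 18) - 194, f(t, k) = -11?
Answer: 545563789/23716 ≈ 23004.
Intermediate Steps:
I(O, g) = -205 (I(O, g) = -11 - 194 = -205)
(-151 + 1/((-8 + 6)**2 + 150))**2 - I(465, 391) = (-151 + 1/((-8 + 6)**2 + 150))**2 - 1*(-205) = (-151 + 1/((-2)**2 + 150))**2 + 205 = (-151 + 1/(4 + 150))**2 + 205 = (-151 + 1/154)**2 + 205 = (-23253/154)**2 + 205 = 540702009/23716 + 205 = 545563789/23716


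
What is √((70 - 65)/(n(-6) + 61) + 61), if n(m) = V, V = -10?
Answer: 2*√39729/51 ≈ 7.8165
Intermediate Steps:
n(m) = -10
√((70 - 65)/(n(-6) + 61) + 61) = √((70 - 65)/(-10 + 61) + 61) = √(5/51 + 61) = √(3116/51) = 2*√39729/51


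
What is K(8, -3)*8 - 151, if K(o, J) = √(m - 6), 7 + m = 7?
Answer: -151 + 8*I*√6 ≈ -151.0 + 19.596*I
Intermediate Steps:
m = 0 (m = -7 + 7 = 0)
K(o, J) = I*√6 (K(o, J) = √(0 - 6) = √(-6) = I*√6)
K(8, -3)*8 - 151 = (I*√6)*8 - 151 = 8*I*√6 - 151 = -151 + 8*I*√6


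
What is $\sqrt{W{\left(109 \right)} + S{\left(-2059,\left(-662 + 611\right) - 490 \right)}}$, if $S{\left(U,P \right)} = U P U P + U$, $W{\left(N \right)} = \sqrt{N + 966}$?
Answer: $\sqrt{1240815536502 + 5 \sqrt{43}} \approx 1.1139 \cdot 10^{6}$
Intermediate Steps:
$W{\left(N \right)} = \sqrt{966 + N}$
$S{\left(U,P \right)} = U + P^{2} U^{2}$ ($S{\left(U,P \right)} = P U U P + U = P U^{2} P + U = P^{2} U^{2} + U = U + P^{2} U^{2}$)
$\sqrt{W{\left(109 \right)} + S{\left(-2059,\left(-662 + 611\right) - 490 \right)}} = \sqrt{\sqrt{966 + 109} - 2059 \left(1 - 2059 \left(\left(-662 + 611\right) - 490\right)^{2}\right)} = \sqrt{\sqrt{1075} - 2059 \left(1 - 2059 \left(-51 - 490\right)^{2}\right)} = \sqrt{5 \sqrt{43} - 2059 \left(1 - 2059 \left(-541\right)^{2}\right)} = \sqrt{5 \sqrt{43} - 2059 \left(1 - 602630179\right)} = \sqrt{5 \sqrt{43} - -1240815536502} = \sqrt{5 \sqrt{43} + 1240815536502} = \sqrt{1240815536502 + 5 \sqrt{43}}$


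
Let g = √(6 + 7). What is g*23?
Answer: 23*√13 ≈ 82.928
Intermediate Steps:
g = √13 ≈ 3.6056
g*23 = √13*23 = 23*√13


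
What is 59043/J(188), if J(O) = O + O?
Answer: 59043/376 ≈ 157.03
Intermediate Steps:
J(O) = 2*O
59043/J(188) = 59043/((2*188)) = 59043/376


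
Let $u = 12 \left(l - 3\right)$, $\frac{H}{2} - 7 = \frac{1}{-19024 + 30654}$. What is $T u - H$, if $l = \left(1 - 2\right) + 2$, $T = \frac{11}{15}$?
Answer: $- \frac{36751}{1163} \approx -31.6$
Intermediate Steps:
$T = \frac{11}{15}$ ($T = 11 \cdot \frac{1}{15} = \frac{11}{15} \approx 0.73333$)
$l = 1$ ($l = -1 + 2 = 1$)
$H = \frac{81411}{5815}$ ($H = 14 + \frac{2}{-19024 + 30654} = 14 + \frac{2}{11630} = 14 + 2 \cdot \frac{1}{11630} = 14 + \frac{1}{5815} = \frac{81411}{5815} \approx 14.0$)
$u = -24$ ($u = 12 \left(1 - 3\right) = 12 \left(-2\right) = -24$)
$T u - H = \frac{11}{15} \left(-24\right) - \frac{81411}{5815} = - \frac{88}{5} - \frac{81411}{5815} = - \frac{36751}{1163}$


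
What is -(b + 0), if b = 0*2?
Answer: 0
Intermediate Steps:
b = 0
-(b + 0) = -(0 + 0) = -1*0 = 0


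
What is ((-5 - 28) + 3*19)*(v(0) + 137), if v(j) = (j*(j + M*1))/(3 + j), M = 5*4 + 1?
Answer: 3288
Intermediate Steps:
M = 21 (M = 20 + 1 = 21)
v(j) = j*(21 + j)/(3 + j) (v(j) = (j*(j + 21*1))/(3 + j) = (j*(j + 21))/(3 + j) = (j*(21 + j))/(3 + j) = j*(21 + j)/(3 + j))
((-5 - 28) + 3*19)*(v(0) + 137) = ((-5 - 28) + 3*19)*(0*(21 + 0)/(3 + 0) + 137) = (-33 + 57)*(0*21/3 + 137) = 24*(0*(⅓)*21 + 137) = 24*(0 + 137) = 24*137 = 3288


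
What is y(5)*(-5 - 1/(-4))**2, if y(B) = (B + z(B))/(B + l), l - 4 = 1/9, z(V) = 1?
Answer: 9747/656 ≈ 14.858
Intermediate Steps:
l = 37/9 (l = 4 + 1/9 = 37/9 ≈ 4.1111)
y(B) = (1 + B)/(37/9 + B) (y(B) = (B + 1)/(B + 37/9) = (1 + B)/(37/9 + B))
y(5)*(-5 - 1/(-4))**2 = (9*(1 + 5)/(37 + 9*5))*(-5 - 1/(-4))**2 = (9*6/(37 + 45))*(-5 - 1*(-1/4))**2 = (9*6/82)*(-5 + 1/4)**2 = (9*(1/82)*6)*(-19/4)**2 = (27/41)*(361/16) = 9747/656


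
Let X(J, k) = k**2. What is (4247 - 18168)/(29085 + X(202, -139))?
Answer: -13921/48406 ≈ -0.28759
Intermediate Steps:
(4247 - 18168)/(29085 + X(202, -139)) = (4247 - 18168)/(29085 + (-139)**2) = -13921/(29085 + 19321) = -13921/48406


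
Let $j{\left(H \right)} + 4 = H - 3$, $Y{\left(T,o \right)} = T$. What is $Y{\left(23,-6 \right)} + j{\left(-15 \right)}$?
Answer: $1$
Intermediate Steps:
$j{\left(H \right)} = -7 + H$ ($j{\left(H \right)} = -4 + \left(H - 3\right) = -4 + \left(-3 + H\right) = -7 + H$)
$Y{\left(23,-6 \right)} + j{\left(-15 \right)} = 23 - 22 = 1$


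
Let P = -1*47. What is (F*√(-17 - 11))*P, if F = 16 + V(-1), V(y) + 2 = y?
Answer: -1222*I*√7 ≈ -3233.1*I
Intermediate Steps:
V(y) = -2 + y
P = -47
F = 13 (F = 16 + (-2 - 1) = 16 - 3 = 13)
(F*√(-17 - 11))*P = (13*√(-17 - 11))*(-47) = (13*√(-28))*(-47) = (13*(2*I*√7))*(-47) = (26*I*√7)*(-47) = -1222*I*√7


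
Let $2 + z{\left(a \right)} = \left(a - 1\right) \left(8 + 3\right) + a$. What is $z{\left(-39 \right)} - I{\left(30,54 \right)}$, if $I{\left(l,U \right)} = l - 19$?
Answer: $-492$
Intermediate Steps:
$I{\left(l,U \right)} = -19 + l$
$z{\left(a \right)} = -13 + 12 a$ ($z{\left(a \right)} = -2 + \left(\left(a - 1\right) \left(8 + 3\right) + a\right) = -2 + \left(\left(-1 + a\right) 11 + a\right) = -2 + \left(\left(-11 + 11 a\right) + a\right) = -2 + \left(-11 + 12 a\right) = -13 + 12 a$)
$z{\left(-39 \right)} - I{\left(30,54 \right)} = \left(-13 + 12 \left(-39\right)\right) - \left(-19 + 30\right) = \left(-13 - 468\right) - 11 = -481 - 11 = -492$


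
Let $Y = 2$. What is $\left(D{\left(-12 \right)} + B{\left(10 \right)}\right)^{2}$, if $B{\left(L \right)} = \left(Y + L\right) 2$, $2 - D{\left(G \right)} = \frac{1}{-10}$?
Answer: $\frac{68121}{100} \approx 681.21$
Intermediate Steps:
$D{\left(G \right)} = \frac{21}{10}$ ($D{\left(G \right)} = 2 - \frac{1}{-10} = 2 - - \frac{1}{10} = 2 + \frac{1}{10} = \frac{21}{10}$)
$B{\left(L \right)} = 4 + 2 L$ ($B{\left(L \right)} = \left(2 + L\right) 2 = 4 + 2 L$)
$\left(D{\left(-12 \right)} + B{\left(10 \right)}\right)^{2} = \left(\frac{21}{10} + \left(4 + 2 \cdot 10\right)\right)^{2} = \left(\frac{21}{10} + \left(4 + 20\right)\right)^{2} = \left(\frac{21}{10} + 24\right)^{2} = \left(\frac{261}{10}\right)^{2} = \frac{68121}{100}$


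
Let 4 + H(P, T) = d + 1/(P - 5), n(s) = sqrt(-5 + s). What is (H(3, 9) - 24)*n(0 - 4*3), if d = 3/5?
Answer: -279*I*sqrt(17)/10 ≈ -115.03*I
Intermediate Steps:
d = 3/5 (d = 3*(1/5) = 3/5 ≈ 0.60000)
H(P, T) = -17/5 + 1/(-5 + P) (H(P, T) = -4 + (3/5 + 1/(P - 5)) = -4 + (3/5 + 1/(-5 + P)) = -17/5 + 1/(-5 + P))
(H(3, 9) - 24)*n(0 - 4*3) = ((90 - 17*3)/(5*(-5 + 3)) - 24)*sqrt(-5 + (0 - 4*3)) = ((1/5)*(90 - 51)/(-2) - 24)*sqrt(-5 + (0 - 12)) = ((1/5)*(-1/2)*39 - 24)*sqrt(-5 - 12) = (-39/10 - 24)*sqrt(-17) = -279*I*sqrt(17)/10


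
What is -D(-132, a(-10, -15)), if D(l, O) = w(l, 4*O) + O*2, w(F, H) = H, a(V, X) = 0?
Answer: 0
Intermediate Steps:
D(l, O) = 6*O (D(l, O) = 4*O + O*2 = 4*O + 2*O = 6*O)
-D(-132, a(-10, -15)) = -6*0 = -1*0 = 0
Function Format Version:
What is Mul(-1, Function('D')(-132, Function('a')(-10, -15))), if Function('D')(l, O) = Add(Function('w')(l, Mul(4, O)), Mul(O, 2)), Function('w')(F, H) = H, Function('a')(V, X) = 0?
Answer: 0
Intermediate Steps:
Function('D')(l, O) = Mul(6, O) (Function('D')(l, O) = Add(Mul(4, O), Mul(O, 2)) = Add(Mul(4, O), Mul(2, O)) = Mul(6, O))
Mul(-1, Function('D')(-132, Function('a')(-10, -15))) = Mul(-1, Mul(6, 0)) = Mul(-1, 0) = 0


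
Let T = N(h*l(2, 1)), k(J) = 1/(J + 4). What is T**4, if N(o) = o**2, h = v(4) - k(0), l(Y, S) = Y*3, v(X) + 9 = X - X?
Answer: 23045377697175681/256 ≈ 9.0021e+13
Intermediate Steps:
k(J) = 1/(4 + J)
v(X) = -9 (v(X) = -9 + (X - X) = -9 + 0 = -9)
l(Y, S) = 3*Y
h = -37/4 (h = -9 - 1/(4 + 0) = -9 - 1/4 = -37/4 ≈ -9.2500)
T = 12321/4 (T = (-111*2/4)**2 = (-37/4*6)**2 = (-111/2)**2 = 12321/4 ≈ 3080.3)
T**4 = (12321/4)**4 = 23045377697175681/256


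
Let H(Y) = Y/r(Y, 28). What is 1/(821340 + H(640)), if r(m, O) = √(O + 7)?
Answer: 287469/236109784364 - 8*√35/295137230455 ≈ 1.2174e-6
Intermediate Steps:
r(m, O) = √(7 + O)
H(Y) = Y*√35/35 (H(Y) = Y/(√(7 + 28)) = Y/(√35) = Y*(√35/35) = Y*√35/35)
1/(821340 + H(640)) = 1/(821340 + (1/35)*640*√35) = 1/(821340 + 128*√35/7)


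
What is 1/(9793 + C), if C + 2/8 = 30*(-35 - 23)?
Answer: 4/32211 ≈ 0.00012418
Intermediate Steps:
C = -6961/4 (C = -¼ + 30*(-35 - 23) = -¼ + 30*(-58) = -¼ - 1740 = -6961/4 ≈ -1740.3)
1/(9793 + C) = 1/(9793 - 6961/4) = 1/(32211/4) = 4/32211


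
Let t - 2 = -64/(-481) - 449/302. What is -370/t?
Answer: -53746940/93883 ≈ -572.49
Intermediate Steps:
t = 93883/145262 (t = 2 + (-64/(-481) - 449/302) = 2 + (-64*(-1/481) - 449*1/302) = 2 + (64/481 - 449/302) = 2 - 196641/145262 = 93883/145262 ≈ 0.64630)
-370/t = -370/93883/145262 = -370*145262/93883 = -53746940/93883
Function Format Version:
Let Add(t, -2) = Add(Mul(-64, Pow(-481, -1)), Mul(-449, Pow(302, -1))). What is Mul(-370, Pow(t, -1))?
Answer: Rational(-53746940, 93883) ≈ -572.49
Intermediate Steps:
t = Rational(93883, 145262) (t = Add(2, Add(Mul(-64, Pow(-481, -1)), Mul(-449, Pow(302, -1)))) = Add(2, Add(Mul(-64, Rational(-1, 481)), Mul(-449, Rational(1, 302)))) = Add(2, Add(Rational(64, 481), Rational(-449, 302))) = Add(2, Rational(-196641, 145262)) = Rational(93883, 145262) ≈ 0.64630)
Mul(-370, Pow(t, -1)) = Mul(-370, Pow(Rational(93883, 145262), -1)) = Mul(-370, Rational(145262, 93883)) = Rational(-53746940, 93883)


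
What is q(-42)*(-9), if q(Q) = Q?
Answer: 378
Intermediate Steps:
q(-42)*(-9) = -42*(-9) = 378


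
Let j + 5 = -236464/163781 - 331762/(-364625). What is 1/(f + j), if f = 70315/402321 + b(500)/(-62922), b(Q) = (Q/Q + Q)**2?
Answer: -503922704717940219750/4710779395555033151087 ≈ -0.10697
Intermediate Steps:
j = -330477609503/59718647125 (j = -5 + (-236464/163781 - 331762/(-364625)) = -5 + (-236464*1/163781 - 331762*(-1/364625)) = -5 + (-236464/163781 + 331762/364625) = -5 - 31884373878/59718647125 = -330477609503/59718647125 ≈ -5.5339)
b(Q) = (1 + Q)**2
f = -32186204297/8438280654 (f = 70315/402321 + (1 + 500)**2/(-62922) = 70315*(1/402321) + 501**2*(-1/62922) = 70315/402321 + 251001*(-1/62922) = 70315/402321 - 83667/20974 = -32186204297/8438280654 ≈ -3.8143)
1/(f + j) = 1/(-32186204297/8438280654 - 330477609503/59718647125) = 1/(-4710779395555033151087/503922704717940219750) = -503922704717940219750/4710779395555033151087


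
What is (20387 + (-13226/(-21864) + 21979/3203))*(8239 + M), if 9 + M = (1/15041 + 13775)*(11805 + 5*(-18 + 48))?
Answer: 884460677199958579923845/263331781518 ≈ 3.3587e+12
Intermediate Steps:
M = 2476953636711/15041 (M = -9 + (1/15041 + 13775)*(11805 + 5*(-18 + 48)) = -9 + (1/15041 + 13775)*(11805 + 5*30) = -9 + 207189776*(11805 + 150)/15041 = -9 + (207189776/15041)*11955 = -9 + 2476953772080/15041 = 2476953636711/15041 ≈ 1.6468e+8)
(20387 + (-13226/(-21864) + 21979/3203))*(8239 + M) = (20387 + (-13226/(-21864) + 21979/3203))*(8239 + 2476953636711/15041) = (20387 + (-13226*(-1/21864) + 21979*(1/3203)))*(2477077559510/15041) = (20387 + (6613/10932 + 21979/3203))*(2477077559510/15041) = (20387 + 261455867/35015196)*(2477077559510/15041) = (714116256719/35015196)*(2477077559510/15041) = 884460677199958579923845/263331781518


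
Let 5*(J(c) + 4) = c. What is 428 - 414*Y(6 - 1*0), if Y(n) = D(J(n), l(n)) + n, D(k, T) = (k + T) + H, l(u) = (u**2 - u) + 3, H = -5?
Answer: -62444/5 ≈ -12489.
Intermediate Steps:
l(u) = 3 + u**2 - u
J(c) = -4 + c/5
D(k, T) = -5 + T + k (D(k, T) = (k + T) - 5 = (T + k) - 5 = -5 + T + k)
Y(n) = -6 + n**2 + n/5 (Y(n) = (-5 + (3 + n**2 - n) + (-4 + n/5)) + n = (-6 + n**2 - 4*n/5) + n = -6 + n**2 + n/5)
428 - 414*Y(6 - 1*0) = 428 - 414*(-6 + (6 - 1*0)**2 + (6 - 1*0)/5) = 428 - 414*(-6 + (6 + 0)**2 + (6 + 0)/5) = 428 - 414*(-6 + 6**2 + (1/5)*6) = 428 - 414*(-6 + 36 + 6/5) = 428 - 414*156/5 = 428 - 64584/5 = -62444/5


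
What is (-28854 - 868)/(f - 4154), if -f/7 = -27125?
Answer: -29722/185721 ≈ -0.16004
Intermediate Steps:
f = 189875 (f = -7*(-27125) = 189875)
(-28854 - 868)/(f - 4154) = (-28854 - 868)/(189875 - 4154) = -29722/185721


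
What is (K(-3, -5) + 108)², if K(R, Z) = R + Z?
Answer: 10000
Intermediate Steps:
(K(-3, -5) + 108)² = ((-3 - 5) + 108)² = (-8 + 108)² = 100² = 10000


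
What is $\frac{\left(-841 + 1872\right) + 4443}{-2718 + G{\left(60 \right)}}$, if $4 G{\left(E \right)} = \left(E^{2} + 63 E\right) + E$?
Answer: $- \frac{2737}{429} \approx -6.38$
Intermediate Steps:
$G{\left(E \right)} = 16 E + \frac{E^{2}}{4}$ ($G{\left(E \right)} = \frac{\left(E^{2} + 63 E\right) + E}{4} = \frac{E^{2} + 64 E}{4} = 16 E + \frac{E^{2}}{4}$)
$\frac{\left(-841 + 1872\right) + 4443}{-2718 + G{\left(60 \right)}} = \frac{\left(-841 + 1872\right) + 4443}{-2718 + \frac{1}{4} \cdot 60 \left(64 + 60\right)} = \frac{1031 + 4443}{-2718 + \frac{1}{4} \cdot 60 \cdot 124} = \frac{5474}{-2718 + 1860} = \frac{5474}{-858} = 5474 \left(- \frac{1}{858}\right) = - \frac{2737}{429}$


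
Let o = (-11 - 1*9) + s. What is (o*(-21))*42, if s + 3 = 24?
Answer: -882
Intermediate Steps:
s = 21 (s = -3 + 24 = 21)
o = 1 (o = (-11 - 1*9) + 21 = (-11 - 9) + 21 = -20 + 21 = 1)
(o*(-21))*42 = (1*(-21))*42 = -21*42 = -882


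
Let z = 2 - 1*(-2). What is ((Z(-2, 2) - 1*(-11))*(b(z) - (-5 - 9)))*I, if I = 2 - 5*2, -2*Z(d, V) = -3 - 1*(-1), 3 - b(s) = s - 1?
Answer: -1344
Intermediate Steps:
z = 4 (z = 2 + 2 = 4)
b(s) = 4 - s (b(s) = 3 - (s - 1) = 3 - (-1 + s) = 3 + (1 - s) = 4 - s)
Z(d, V) = 1 (Z(d, V) = -(-3 - 1*(-1))/2 = -(-3 + 1)/2 = -½*(-2) = 1)
I = -8 (I = 2 - 10 = -8)
((Z(-2, 2) - 1*(-11))*(b(z) - (-5 - 9)))*I = ((1 - 1*(-11))*((4 - 1*4) - (-5 - 9)))*(-8) = ((1 + 11)*((4 - 4) - 1*(-14)))*(-8) = (12*(0 + 14))*(-8) = (12*14)*(-8) = 168*(-8) = -1344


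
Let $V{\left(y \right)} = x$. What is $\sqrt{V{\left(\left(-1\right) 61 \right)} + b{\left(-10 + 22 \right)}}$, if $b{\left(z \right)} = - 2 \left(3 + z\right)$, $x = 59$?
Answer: $\sqrt{29} \approx 5.3852$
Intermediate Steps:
$V{\left(y \right)} = 59$
$b{\left(z \right)} = -6 - 2 z$
$\sqrt{V{\left(\left(-1\right) 61 \right)} + b{\left(-10 + 22 \right)}} = \sqrt{59 - \left(6 + 2 \left(-10 + 22\right)\right)} = \sqrt{59 - 30} = \sqrt{29}$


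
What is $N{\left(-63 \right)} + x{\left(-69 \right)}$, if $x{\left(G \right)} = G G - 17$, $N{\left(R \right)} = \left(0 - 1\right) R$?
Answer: $4807$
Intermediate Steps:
$N{\left(R \right)} = - R$
$x{\left(G \right)} = -17 + G^{2}$ ($x{\left(G \right)} = G^{2} - 17 = -17 + G^{2}$)
$N{\left(-63 \right)} + x{\left(-69 \right)} = \left(-1\right) \left(-63\right) - \left(17 - \left(-69\right)^{2}\right) = 63 + \left(-17 + 4761\right) = 63 + 4744 = 4807$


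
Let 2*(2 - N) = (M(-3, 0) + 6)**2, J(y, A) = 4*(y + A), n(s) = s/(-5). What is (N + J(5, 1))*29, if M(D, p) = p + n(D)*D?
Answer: 24911/50 ≈ 498.22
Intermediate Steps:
n(s) = -s/5 (n(s) = s*(-1/5) = -s/5)
J(y, A) = 4*A + 4*y (J(y, A) = 4*(A + y) = 4*A + 4*y)
M(D, p) = p - D**2/5 (M(D, p) = p + (-D/5)*D = p - D**2/5)
N = -341/50 (N = 2 - ((0 - 1/5*(-3)**2) + 6)**2/2 = 2 - ((0 - 1/5*9) + 6)**2/2 = 2 - ((0 - 9/5) + 6)**2/2 = 2 - (-9/5 + 6)**2/2 = 2 - (21/5)**2/2 = 2 - 1/2*441/25 = 2 - 441/50 = -341/50 ≈ -6.8200)
(N + J(5, 1))*29 = (-341/50 + (4*1 + 4*5))*29 = (-341/50 + (4 + 20))*29 = (-341/50 + 24)*29 = (859/50)*29 = 24911/50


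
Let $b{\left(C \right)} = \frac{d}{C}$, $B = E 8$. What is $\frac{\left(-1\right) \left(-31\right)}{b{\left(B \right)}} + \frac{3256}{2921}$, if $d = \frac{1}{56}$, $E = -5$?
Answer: $- \frac{202830984}{2921} \approx -69439.0$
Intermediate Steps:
$d = \frac{1}{56} \approx 0.017857$
$B = -40$ ($B = \left(-5\right) 8 = -40$)
$b{\left(C \right)} = \frac{1}{56 C}$
$\frac{\left(-1\right) \left(-31\right)}{b{\left(B \right)}} + \frac{3256}{2921} = \frac{\left(-1\right) \left(-31\right)}{\frac{1}{56} \frac{1}{-40}} + \frac{3256}{2921} = \frac{31}{\frac{1}{56} \left(- \frac{1}{40}\right)} + 3256 \cdot \frac{1}{2921} = \frac{31}{- \frac{1}{2240}} + \frac{3256}{2921} = 31 \left(-2240\right) + \frac{3256}{2921} = -69440 + \frac{3256}{2921} = - \frac{202830984}{2921}$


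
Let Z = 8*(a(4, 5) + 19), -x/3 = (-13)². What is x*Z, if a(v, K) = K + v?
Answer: -113568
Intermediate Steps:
x = -507 (x = -3*(-13)² = -3*169 = -507)
Z = 224 (Z = 8*((5 + 4) + 19) = 8*(9 + 19) = 8*28 = 224)
x*Z = -507*224 = -113568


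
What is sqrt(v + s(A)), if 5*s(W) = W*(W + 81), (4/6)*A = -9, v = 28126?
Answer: 5*sqrt(4471)/2 ≈ 167.16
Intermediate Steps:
A = -27/2 (A = (3/2)*(-9) = -27/2 ≈ -13.500)
s(W) = W*(81 + W)/5 (s(W) = (W*(W + 81))/5 = (W*(81 + W))/5 = W*(81 + W)/5)
sqrt(v + s(A)) = sqrt(28126 + (1/5)*(-27/2)*(81 - 27/2)) = sqrt(28126 + (1/5)*(-27/2)*(135/2)) = sqrt(28126 - 729/4) = sqrt(111775/4) = 5*sqrt(4471)/2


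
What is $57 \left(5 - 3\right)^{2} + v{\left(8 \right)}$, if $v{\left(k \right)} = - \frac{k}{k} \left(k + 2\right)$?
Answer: $218$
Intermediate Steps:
$v{\left(k \right)} = -2 - k$ ($v{\left(k \right)} = \left(-1\right) 1 \left(2 + k\right) = - (2 + k) = -2 - k$)
$57 \left(5 - 3\right)^{2} + v{\left(8 \right)} = 57 \left(5 - 3\right)^{2} - 10 = 57 \cdot 2^{2} - 10 = 57 \cdot 4 - 10 = 228 - 10 = 218$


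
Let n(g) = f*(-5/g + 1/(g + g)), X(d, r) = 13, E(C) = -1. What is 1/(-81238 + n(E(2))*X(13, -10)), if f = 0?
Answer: -1/81238 ≈ -1.2310e-5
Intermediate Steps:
n(g) = 0 (n(g) = 0*(-5/g + 1/(g + g)) = 0*(-5/g + 1/(2*g)) = 0*(-9/(2*g)) = 0)
1/(-81238 + n(E(2))*X(13, -10)) = 1/(-81238 + 0*13) = 1/(-81238 + 0) = 1/(-81238) = -1/81238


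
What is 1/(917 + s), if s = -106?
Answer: 1/811 ≈ 0.0012330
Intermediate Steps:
1/(917 + s) = 1/(917 - 106) = 1/811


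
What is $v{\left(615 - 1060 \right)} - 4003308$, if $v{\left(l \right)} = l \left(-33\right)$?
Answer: $-3988623$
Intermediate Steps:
$v{\left(l \right)} = - 33 l$
$v{\left(615 - 1060 \right)} - 4003308 = - 33 \left(615 - 1060\right) - 4003308 = \left(-33\right) \left(-445\right) - 4003308 = 14685 - 4003308 = -3988623$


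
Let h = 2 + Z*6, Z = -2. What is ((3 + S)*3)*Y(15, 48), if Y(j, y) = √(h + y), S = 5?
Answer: 24*√38 ≈ 147.95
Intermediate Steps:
h = -10 (h = 2 - 2*6 = 2 - 12 = -10)
Y(j, y) = √(-10 + y)
((3 + S)*3)*Y(15, 48) = ((3 + 5)*3)*√(-10 + 48) = (8*3)*√38 = 24*√38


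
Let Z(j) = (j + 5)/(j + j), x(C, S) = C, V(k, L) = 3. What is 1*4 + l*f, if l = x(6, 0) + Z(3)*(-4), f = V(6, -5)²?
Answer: 10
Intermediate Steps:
Z(j) = (5 + j)/(2*j) (Z(j) = (5 + j)/((2*j)) = (5 + j)*(1/(2*j)) = (5 + j)/(2*j))
f = 9 (f = 3² = 9)
l = ⅔ (l = 6 + ((½)*(5 + 3)/3)*(-4) = 6 + ((½)*(⅓)*8)*(-4) = 6 + (4/3)*(-4) = 6 - 16/3 = ⅔ ≈ 0.66667)
1*4 + l*f = 1*4 + (⅔)*9 = 4 + 6 = 10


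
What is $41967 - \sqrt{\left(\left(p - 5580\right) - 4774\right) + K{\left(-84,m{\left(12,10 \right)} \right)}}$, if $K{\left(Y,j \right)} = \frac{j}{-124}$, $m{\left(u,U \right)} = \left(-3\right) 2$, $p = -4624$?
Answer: $41967 - \frac{i \sqrt{57575246}}{62} \approx 41967.0 - 122.38 i$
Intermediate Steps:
$m{\left(u,U \right)} = -6$
$K{\left(Y,j \right)} = - \frac{j}{124}$ ($K{\left(Y,j \right)} = j \left(- \frac{1}{124}\right) = - \frac{j}{124}$)
$41967 - \sqrt{\left(\left(p - 5580\right) - 4774\right) + K{\left(-84,m{\left(12,10 \right)} \right)}} = 41967 - \sqrt{\left(\left(-4624 - 5580\right) - 4774\right) - - \frac{3}{62}} = 41967 - \sqrt{\left(-10204 - 4774\right) + \frac{3}{62}} = 41967 - \sqrt{-14978 + \frac{3}{62}} = 41967 - \sqrt{- \frac{928633}{62}} = 41967 - \frac{i \sqrt{57575246}}{62}$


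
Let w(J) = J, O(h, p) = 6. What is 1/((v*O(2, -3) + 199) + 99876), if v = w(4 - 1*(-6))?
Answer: 1/100135 ≈ 9.9865e-6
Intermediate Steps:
v = 10 (v = 4 - 1*(-6) = 4 + 6 = 10)
1/((v*O(2, -3) + 199) + 99876) = 1/((10*6 + 199) + 99876) = 1/((60 + 199) + 99876) = 1/(259 + 99876) = 1/100135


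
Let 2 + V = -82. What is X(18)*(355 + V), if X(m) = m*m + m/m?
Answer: 88075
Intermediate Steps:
V = -84 (V = -2 - 82 = -84)
X(m) = 1 + m² (X(m) = m² + 1 = 1 + m²)
X(18)*(355 + V) = (1 + 18²)*(355 - 84) = (1 + 324)*271 = 325*271 = 88075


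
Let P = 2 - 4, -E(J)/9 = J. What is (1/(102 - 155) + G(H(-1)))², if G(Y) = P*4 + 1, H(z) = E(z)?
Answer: 138384/2809 ≈ 49.265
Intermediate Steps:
E(J) = -9*J
P = -2
H(z) = -9*z
G(Y) = -7 (G(Y) = -2*4 + 1 = -8 + 1 = -7)
(1/(102 - 155) + G(H(-1)))² = (1/(102 - 155) - 7)² = (1/(-53) - 7)² = (-1/53 - 7)² = (-372/53)² = 138384/2809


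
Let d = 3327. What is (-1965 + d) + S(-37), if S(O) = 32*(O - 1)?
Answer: 146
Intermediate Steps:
S(O) = -32 + 32*O (S(O) = 32*(-1 + O) = -32 + 32*O)
(-1965 + d) + S(-37) = (-1965 + 3327) + (-32 + 32*(-37)) = 1362 + (-32 - 1184) = 1362 - 1216 = 146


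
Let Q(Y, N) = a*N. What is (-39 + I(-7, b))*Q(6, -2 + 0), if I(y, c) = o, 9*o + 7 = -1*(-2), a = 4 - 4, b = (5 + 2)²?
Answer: 0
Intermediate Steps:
b = 49 (b = 7² = 49)
a = 0
o = -5/9 (o = -7/9 + (-1*(-2))/9 = -7/9 + (⅑)*2 = -7/9 + 2/9 = -5/9 ≈ -0.55556)
I(y, c) = -5/9
Q(Y, N) = 0 (Q(Y, N) = 0*N = 0)
(-39 + I(-7, b))*Q(6, -2 + 0) = (-39 - 5/9)*0 = -356/9*0 = 0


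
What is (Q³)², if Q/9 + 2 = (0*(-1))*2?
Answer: 34012224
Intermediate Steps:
Q = -18 (Q = -18 + 9*((0*(-1))*2) = -18 + 9*(0*2) = -18 + 9*0 = -18 + 0 = -18)
(Q³)² = ((-18)³)² = (-5832)² = 34012224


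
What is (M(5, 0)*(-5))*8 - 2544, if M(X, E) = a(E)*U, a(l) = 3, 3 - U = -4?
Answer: -3384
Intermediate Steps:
U = 7 (U = 3 - 1*(-4) = 3 + 4 = 7)
M(X, E) = 21 (M(X, E) = 3*7 = 21)
(M(5, 0)*(-5))*8 - 2544 = (21*(-5))*8 - 2544 = -105*8 - 2544 = -840 - 2544 = -3384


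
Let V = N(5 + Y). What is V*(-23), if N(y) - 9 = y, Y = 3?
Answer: -391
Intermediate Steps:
N(y) = 9 + y
V = 17 (V = 9 + (5 + 3) = 9 + 8 = 17)
V*(-23) = 17*(-23) = -391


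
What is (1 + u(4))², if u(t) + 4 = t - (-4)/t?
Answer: 4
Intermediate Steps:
u(t) = -4 + t + 4/t (u(t) = -4 + (t - (-4)/t) = -4 + (t + 4/t) = -4 + t + 4/t)
(1 + u(4))² = (1 + (-4 + 4 + 4/4))² = (1 + (-4 + 4 + 4*(¼)))² = (1 + (-4 + 4 + 1))² = (1 + 1)² = 2² = 4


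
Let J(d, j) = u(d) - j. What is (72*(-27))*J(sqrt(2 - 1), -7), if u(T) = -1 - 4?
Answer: -3888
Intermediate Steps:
u(T) = -5
J(d, j) = -5 - j
(72*(-27))*J(sqrt(2 - 1), -7) = (72*(-27))*(-5 - 1*(-7)) = -1944*(-5 + 7) = -1944*2 = -3888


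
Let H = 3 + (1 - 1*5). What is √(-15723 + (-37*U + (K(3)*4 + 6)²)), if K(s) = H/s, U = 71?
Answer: I*√164954/3 ≈ 135.38*I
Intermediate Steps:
H = -1 (H = 3 + (1 - 5) = 3 - 4 = -1)
K(s) = -1/s
√(-15723 + (-37*U + (K(3)*4 + 6)²)) = √(-15723 + (-37*71 + (-1/3*4 + 6)²)) = √(-15723 + (-2627 + (-1*⅓*4 + 6)²)) = √(-15723 + (-2627 + (-⅓*4 + 6)²)) = √(-15723 + (-2627 + (-4/3 + 6)²)) = √(-15723 + (-2627 + (14/3)²)) = √(-15723 + (-2627 + 196/9)) = √(-15723 - 23447/9) = √(-164954/9) = I*√164954/3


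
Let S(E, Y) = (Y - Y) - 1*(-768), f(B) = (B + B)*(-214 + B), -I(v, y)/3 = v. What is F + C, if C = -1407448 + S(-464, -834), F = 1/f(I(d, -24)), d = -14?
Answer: -20323712641/14448 ≈ -1.4067e+6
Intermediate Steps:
I(v, y) = -3*v
f(B) = 2*B*(-214 + B) (f(B) = (2*B)*(-214 + B) = 2*B*(-214 + B))
S(E, Y) = 768 (S(E, Y) = 0 + 768 = 768)
F = -1/14448 (F = 1/(2*(-3*(-14))*(-214 - 3*(-14))) = 1/(2*42*(-214 + 42)) = 1/(2*42*(-172)) = 1/(-14448) = -1/14448 ≈ -6.9214e-5)
C = -1406680 (C = -1407448 + 768 = -1406680)
F + C = -1/14448 - 1406680 = -20323712641/14448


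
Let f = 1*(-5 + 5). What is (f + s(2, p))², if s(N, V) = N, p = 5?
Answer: 4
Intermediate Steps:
f = 0 (f = 1*0 = 0)
(f + s(2, p))² = (0 + 2)² = 2² = 4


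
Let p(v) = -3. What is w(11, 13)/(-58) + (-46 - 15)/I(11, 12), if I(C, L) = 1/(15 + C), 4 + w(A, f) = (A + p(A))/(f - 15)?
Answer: -45990/29 ≈ -1585.9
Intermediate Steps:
w(A, f) = -4 + (-3 + A)/(-15 + f) (w(A, f) = -4 + (A - 3)/(f - 15) = -4 + (-3 + A)/(-15 + f))
w(11, 13)/(-58) + (-46 - 15)/I(11, 12) = ((57 + 11 - 4*13)/(-15 + 13))/(-58) + (-46 - 15)/(1/(15 + 11)) = ((57 + 11 - 52)/(-2))*(-1/58) - 61/(1/26) = -½*16*(-1/58) - 61/1/26 = -8*(-1/58) - 61*26 = 4/29 - 1586 = -45990/29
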